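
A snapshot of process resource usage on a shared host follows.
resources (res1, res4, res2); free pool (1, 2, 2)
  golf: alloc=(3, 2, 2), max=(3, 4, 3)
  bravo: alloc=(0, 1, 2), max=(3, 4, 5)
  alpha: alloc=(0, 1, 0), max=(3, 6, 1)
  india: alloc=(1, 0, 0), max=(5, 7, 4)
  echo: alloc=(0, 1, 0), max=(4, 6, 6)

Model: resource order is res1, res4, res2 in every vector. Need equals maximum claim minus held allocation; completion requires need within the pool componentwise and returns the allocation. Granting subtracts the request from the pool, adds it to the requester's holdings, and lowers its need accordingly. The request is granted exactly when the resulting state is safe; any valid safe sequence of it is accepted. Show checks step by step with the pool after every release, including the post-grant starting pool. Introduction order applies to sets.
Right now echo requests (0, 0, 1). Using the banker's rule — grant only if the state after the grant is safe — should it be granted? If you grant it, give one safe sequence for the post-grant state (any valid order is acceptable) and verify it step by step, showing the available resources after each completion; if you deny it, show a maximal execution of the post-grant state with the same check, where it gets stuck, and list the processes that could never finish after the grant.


GRANT — the state after the grant stays safe, e.g. via golf, bravo, echo, alpha, india.
Key observation: with (1, 2, 1) left after the transfer, golf can run at once — the state stays safe.
Verifying the post-grant state step by step:
  pool = (1, 2, 1)
  golf: need (0, 2, 1) fits (1, 2, 1); releases (3, 2, 2), pool now (4, 4, 3)
  bravo: need (3, 3, 3) fits (4, 4, 3); releases (0, 1, 2), pool now (4, 5, 5)
  echo: need (4, 5, 5) fits (4, 5, 5); releases (0, 1, 1), pool now (4, 6, 6)
  alpha: need (3, 5, 1) fits (4, 6, 6); releases (0, 1, 0), pool now (4, 7, 6)
  india: need (4, 7, 4) fits (4, 7, 6); releases (1, 0, 0), pool now (5, 7, 6)


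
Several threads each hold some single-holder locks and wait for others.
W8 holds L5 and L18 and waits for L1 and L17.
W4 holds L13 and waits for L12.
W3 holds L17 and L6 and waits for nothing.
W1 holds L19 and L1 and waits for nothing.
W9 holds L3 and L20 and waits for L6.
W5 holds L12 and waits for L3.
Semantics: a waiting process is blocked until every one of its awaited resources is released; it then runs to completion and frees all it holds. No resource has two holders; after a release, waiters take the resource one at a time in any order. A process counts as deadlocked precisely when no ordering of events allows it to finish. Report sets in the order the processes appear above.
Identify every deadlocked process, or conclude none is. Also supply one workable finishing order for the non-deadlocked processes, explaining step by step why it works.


The deadlocked set is empty.
Key observation: there is no circular wait here — follow any chain and it reaches a process that is free to run now.
The rest can finish in the order W3, W9, W5, W1, W4, W8.
Step-by-step check:
  W3 waits on nothing -> runs at once and releases L17 and L6
  run W9 (all its waits — L6 — are resolved); releases L3 and L20
  run W5 (all its waits — L3 — are resolved); releases L12
  W1 waits on nothing -> runs at once and releases L19 and L1
  run W4 (all its waits — L12 — are resolved); releases L13
  run W8 (all its waits — L1 and L17 — are resolved); releases L5 and L18


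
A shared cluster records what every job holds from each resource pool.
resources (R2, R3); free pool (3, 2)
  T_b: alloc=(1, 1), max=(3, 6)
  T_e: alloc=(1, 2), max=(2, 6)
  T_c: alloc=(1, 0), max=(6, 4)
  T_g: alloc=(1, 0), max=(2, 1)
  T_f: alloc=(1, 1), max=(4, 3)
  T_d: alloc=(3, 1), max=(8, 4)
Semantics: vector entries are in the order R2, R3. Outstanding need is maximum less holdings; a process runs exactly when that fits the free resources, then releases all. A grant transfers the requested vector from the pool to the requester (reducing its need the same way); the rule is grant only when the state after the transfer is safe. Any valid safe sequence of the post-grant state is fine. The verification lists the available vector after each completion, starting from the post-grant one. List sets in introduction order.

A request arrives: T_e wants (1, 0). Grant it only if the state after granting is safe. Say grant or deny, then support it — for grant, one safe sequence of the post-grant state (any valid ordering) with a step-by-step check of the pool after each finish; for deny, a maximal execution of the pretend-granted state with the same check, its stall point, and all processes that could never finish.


DENY. Granting would leave the state unsafe.
Key observation: after T_g, T_f the pool peaks at (4, 3), and each blocked process is short somewhere: T_b on R3; T_e on R3; T_c on R2, R3; T_d on R2.
Pretend the grant happened; the run T_g, T_f goes as far as possible. Step-by-step check:
  pool = (2, 2)
  run T_g (needs (1, 1), free (2, 2)); after release of (1, 0) the pool is (3, 2)
  run T_f (needs (3, 2), free (3, 2)); after release of (1, 1) the pool is (4, 3)
  T_b cannot run: need (2, 5) vs free (4, 3) (insufficient R3)
  T_e cannot run: need (0, 4) vs free (4, 3) (insufficient R3)
  T_c cannot run: need (5, 4) vs free (4, 3) (insufficient R2 and R3)
  T_d cannot run: need (5, 3) vs free (4, 3) (insufficient R2)
Had the request been granted, T_b, T_e, T_c and T_d could never finish.


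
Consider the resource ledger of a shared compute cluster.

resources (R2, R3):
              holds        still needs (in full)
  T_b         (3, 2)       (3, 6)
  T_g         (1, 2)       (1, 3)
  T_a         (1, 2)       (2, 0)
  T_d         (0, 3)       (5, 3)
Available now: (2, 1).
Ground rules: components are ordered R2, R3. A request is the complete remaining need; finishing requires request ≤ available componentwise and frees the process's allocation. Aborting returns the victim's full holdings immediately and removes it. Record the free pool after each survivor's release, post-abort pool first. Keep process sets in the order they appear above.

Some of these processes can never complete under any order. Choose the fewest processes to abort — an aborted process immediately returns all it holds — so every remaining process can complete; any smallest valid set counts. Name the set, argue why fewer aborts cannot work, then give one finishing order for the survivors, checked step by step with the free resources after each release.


The answer: abort T_b.
Key observation: the returned (3, 2) from T_b is what brings T_d — unrunnable before, under any order — into play at step 2.
Why nothing smaller works: aborting no one leaves the state deadlocked as given.
Survivors finish in the order: T_g, T_d, T_a. Check, step by step (pool after the aborts first):
  pool = (5, 3)
  T_g needs (1, 3) <= (5, 3) -> finishes; pool += (1, 2) = (6, 5)
  T_d needs (5, 3) <= (6, 5) -> finishes; pool += (0, 3) = (6, 8)
  T_a needs (2, 0) <= (6, 8) -> finishes; pool += (1, 2) = (7, 10)


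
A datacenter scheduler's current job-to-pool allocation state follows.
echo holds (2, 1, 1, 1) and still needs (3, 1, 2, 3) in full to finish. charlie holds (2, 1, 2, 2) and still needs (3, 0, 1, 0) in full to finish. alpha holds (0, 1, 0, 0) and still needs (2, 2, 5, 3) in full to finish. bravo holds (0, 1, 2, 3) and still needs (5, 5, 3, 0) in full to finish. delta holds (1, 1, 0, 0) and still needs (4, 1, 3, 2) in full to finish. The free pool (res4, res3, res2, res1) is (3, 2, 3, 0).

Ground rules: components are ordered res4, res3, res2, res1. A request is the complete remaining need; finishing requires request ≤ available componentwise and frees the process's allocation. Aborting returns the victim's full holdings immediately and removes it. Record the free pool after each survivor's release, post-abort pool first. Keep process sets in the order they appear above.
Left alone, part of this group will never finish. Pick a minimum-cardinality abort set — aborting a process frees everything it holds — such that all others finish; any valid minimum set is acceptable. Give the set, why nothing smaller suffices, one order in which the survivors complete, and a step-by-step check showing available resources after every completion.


Minimum abort set: alpha.
Key observation: bravo could never have finished before the abort; with (0, 1, 0, 0) returned by alpha, it fits at step 3.
Minimality: the empty abort set fails — the state is deadlocked as it stands.
One survivor order: charlie, delta, bravo, echo. Step-by-step check (post-abort pool first):
  pool = (3, 3, 3, 0)
  charlie needs (3, 0, 1, 0) <= (3, 3, 3, 0) -> finishes; pool += (2, 1, 2, 2) = (5, 4, 5, 2)
  delta needs (4, 1, 3, 2) <= (5, 4, 5, 2) -> finishes; pool += (1, 1, 0, 0) = (6, 5, 5, 2)
  bravo needs (5, 5, 3, 0) <= (6, 5, 5, 2) -> finishes; pool += (0, 1, 2, 3) = (6, 6, 7, 5)
  echo needs (3, 1, 2, 3) <= (6, 6, 7, 5) -> finishes; pool += (2, 1, 1, 1) = (8, 7, 8, 6)


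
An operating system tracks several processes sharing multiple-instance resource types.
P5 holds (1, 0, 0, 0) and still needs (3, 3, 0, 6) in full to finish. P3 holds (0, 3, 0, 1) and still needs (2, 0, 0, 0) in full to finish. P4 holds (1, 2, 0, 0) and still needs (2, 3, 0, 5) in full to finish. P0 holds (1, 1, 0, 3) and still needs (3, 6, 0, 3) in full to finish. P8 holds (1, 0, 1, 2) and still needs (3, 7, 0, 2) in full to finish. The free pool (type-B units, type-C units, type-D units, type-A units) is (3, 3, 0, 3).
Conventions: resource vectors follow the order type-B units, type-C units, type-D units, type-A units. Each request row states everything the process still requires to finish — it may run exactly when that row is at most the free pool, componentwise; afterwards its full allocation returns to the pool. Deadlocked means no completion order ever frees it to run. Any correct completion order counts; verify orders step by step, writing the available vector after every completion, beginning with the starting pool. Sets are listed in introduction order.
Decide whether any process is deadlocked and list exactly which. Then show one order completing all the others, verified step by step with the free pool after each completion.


No process is deadlocked.
Key observation: beginning at P3, releases accumulate fast enough that every process eventually fits.
The rest can finish in the order P3, P0, P8, P5, P4. Check, step by step:
  pool = (3, 3, 0, 3)
  run P3 (needs (2, 0, 0, 0), free (3, 3, 0, 3)); after release of (0, 3, 0, 1) the pool is (3, 6, 0, 4)
  run P0 (needs (3, 6, 0, 3), free (3, 6, 0, 4)); after release of (1, 1, 0, 3) the pool is (4, 7, 0, 7)
  run P8 (needs (3, 7, 0, 2), free (4, 7, 0, 7)); after release of (1, 0, 1, 2) the pool is (5, 7, 1, 9)
  run P5 (needs (3, 3, 0, 6), free (5, 7, 1, 9)); after release of (1, 0, 0, 0) the pool is (6, 7, 1, 9)
  run P4 (needs (2, 3, 0, 5), free (6, 7, 1, 9)); after release of (1, 2, 0, 0) the pool is (7, 9, 1, 9)


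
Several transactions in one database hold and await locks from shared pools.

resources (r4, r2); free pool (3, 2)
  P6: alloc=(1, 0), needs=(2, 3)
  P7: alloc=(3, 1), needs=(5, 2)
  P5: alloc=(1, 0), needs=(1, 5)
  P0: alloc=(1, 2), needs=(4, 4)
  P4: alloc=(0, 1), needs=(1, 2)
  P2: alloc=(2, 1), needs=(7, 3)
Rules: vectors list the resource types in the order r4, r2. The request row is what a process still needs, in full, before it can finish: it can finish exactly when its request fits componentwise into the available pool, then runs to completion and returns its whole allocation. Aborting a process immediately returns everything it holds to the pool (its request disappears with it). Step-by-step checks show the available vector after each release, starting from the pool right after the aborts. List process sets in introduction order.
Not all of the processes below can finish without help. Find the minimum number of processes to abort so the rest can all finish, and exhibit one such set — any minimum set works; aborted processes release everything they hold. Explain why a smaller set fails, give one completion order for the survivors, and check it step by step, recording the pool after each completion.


Abort P5.
Key observation: P7 had no path to completion before; after the abort of P5 ((1, 0) returned), step 3 is where it fits.
Minimality: the empty abort set fails — the state is deadlocked as it stands.
One survivor order: P4, P6, P7, P2, P0. Check, step by step (post-abort pool first):
  pool = (4, 2)
  run P4 (needs (1, 2), free (4, 2)); after release of (0, 1) the pool is (4, 3)
  run P6 (needs (2, 3), free (4, 3)); after release of (1, 0) the pool is (5, 3)
  run P7 (needs (5, 2), free (5, 3)); after release of (3, 1) the pool is (8, 4)
  run P2 (needs (7, 3), free (8, 4)); after release of (2, 1) the pool is (10, 5)
  run P0 (needs (4, 4), free (10, 5)); after release of (1, 2) the pool is (11, 7)


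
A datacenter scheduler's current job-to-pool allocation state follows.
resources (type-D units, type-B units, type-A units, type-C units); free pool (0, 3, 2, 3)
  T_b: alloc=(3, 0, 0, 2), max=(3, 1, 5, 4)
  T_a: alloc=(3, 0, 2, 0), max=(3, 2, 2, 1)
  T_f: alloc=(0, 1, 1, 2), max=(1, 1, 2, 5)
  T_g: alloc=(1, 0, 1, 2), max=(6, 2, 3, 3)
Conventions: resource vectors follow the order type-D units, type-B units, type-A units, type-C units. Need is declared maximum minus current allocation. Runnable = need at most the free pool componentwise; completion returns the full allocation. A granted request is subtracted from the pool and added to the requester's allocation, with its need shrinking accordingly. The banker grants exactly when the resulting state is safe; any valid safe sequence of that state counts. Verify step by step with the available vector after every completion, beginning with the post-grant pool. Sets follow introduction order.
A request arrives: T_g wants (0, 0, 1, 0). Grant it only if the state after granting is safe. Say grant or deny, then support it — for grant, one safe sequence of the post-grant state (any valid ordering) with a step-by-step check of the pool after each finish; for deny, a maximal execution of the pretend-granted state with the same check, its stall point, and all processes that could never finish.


DENY — the pretend-granted state is unsafe.
Key observation: after T_a, T_f the pool peaks at (3, 4, 4, 5), and each blocked process is short somewhere: T_b on type-A units; T_g on type-D units.
After a pretend grant, a maximal execution: T_a, T_f — then nothing else fits. Walking it through:
  pool = (0, 3, 1, 3)
  T_a: need (0, 2, 0, 1) fits (0, 3, 1, 3); releases (3, 0, 2, 0), pool now (3, 3, 3, 3)
  T_f: need (1, 0, 1, 3) fits (3, 3, 3, 3); releases (0, 1, 1, 2), pool now (3, 4, 4, 5)
  T_b cannot run: need (0, 1, 5, 2) vs free (3, 4, 4, 5) (insufficient type-A units)
  T_g cannot run: need (5, 2, 1, 1) vs free (3, 4, 4, 5) (insufficient type-D units)
Processes that could never finish after the grant: T_b and T_g.


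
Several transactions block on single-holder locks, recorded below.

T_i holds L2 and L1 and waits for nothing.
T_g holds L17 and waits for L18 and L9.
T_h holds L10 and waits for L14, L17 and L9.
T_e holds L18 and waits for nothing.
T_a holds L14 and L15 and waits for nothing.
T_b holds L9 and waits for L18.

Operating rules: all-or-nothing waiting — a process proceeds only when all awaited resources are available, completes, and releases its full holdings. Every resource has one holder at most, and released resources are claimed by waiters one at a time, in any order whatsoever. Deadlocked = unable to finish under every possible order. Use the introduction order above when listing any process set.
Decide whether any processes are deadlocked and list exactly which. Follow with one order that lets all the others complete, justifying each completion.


No process is deadlocked.
Key observation: no waiting chain loops back on itself — every chain ends at a process that waits on nothing, so everyone eventually runs.
A valid finishing order for the others: T_e, T_b, T_g, T_i, T_a, T_h.
Check, step by step:
  run T_e (it waits on nothing); releases L18
  run T_b (all its waits — L18 — are resolved); releases L9
  run T_g (all its waits — L18 and L9 — are resolved); releases L17
  run T_i (it waits on nothing); releases L2 and L1
  run T_a (it waits on nothing); releases L14 and L15
  run T_h (all its waits — L14, L17 and L9 — are resolved); releases L10


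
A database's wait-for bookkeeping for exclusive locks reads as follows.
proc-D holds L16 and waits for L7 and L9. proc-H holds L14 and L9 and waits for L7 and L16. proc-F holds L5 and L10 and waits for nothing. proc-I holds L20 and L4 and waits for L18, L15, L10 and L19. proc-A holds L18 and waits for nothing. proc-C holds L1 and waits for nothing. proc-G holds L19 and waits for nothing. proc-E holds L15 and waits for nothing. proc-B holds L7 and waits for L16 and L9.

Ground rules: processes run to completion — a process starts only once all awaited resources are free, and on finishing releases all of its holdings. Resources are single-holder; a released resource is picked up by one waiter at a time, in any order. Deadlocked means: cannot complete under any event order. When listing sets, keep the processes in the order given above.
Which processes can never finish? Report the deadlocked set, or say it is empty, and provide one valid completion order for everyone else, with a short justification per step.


Deadlocked: proc-D, proc-H and proc-B.
Key observation: the loop proc-D -> proc-H -> proc-D blocks itself forever; proc-B is caught in further circular waits.
The rest can finish in the order proc-C, proc-G, proc-A, proc-E, proc-F, proc-I.
Walking it through:
  proc-C: no waits; runs immediately, freeing L1
  proc-G: no waits; runs immediately, freeing L19
  proc-A: no waits; runs immediately, freeing L18
  proc-E: no waits; runs immediately, freeing L15
  proc-F: no waits; runs immediately, freeing L5 and L10
  run proc-I (all its waits — L18, L15, L10 and L19 — are resolved); releases L20 and L4


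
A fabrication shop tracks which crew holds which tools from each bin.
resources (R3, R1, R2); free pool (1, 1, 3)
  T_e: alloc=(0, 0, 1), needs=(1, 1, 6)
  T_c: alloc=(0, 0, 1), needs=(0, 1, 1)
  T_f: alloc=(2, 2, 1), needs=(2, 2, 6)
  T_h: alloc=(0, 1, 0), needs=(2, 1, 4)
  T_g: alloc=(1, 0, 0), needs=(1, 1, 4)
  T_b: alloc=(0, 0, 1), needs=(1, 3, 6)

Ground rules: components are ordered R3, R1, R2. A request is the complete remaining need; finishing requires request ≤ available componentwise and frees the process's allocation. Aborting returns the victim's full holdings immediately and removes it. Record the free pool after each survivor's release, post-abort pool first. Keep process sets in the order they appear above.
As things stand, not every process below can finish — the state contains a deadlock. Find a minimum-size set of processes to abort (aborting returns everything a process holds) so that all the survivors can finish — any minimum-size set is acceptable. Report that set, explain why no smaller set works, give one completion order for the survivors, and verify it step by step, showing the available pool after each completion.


Minimum abort set: T_e and T_f.
Key observation: T_b could never have finished before the abort; with (2, 2, 2) returned by T_e and T_f, it fits at step 4.
Minimality, checking each single-abort alternative: T_e alone leaves T_f blocked (short on R2); T_c alone leaves T_e blocked (short on R2); T_f alone leaves T_e blocked (short on R2); T_h alone leaves T_e blocked (short on R2); T_g alone leaves T_e blocked (short on R2); T_b alone leaves T_e blocked (short on R2).
One survivor order: T_g, T_c, T_h, T_b. Check, step by step (post-abort pool first):
  pool = (3, 3, 5)
  T_g needs (1, 1, 4) <= (3, 3, 5) -> finishes; pool += (1, 0, 0) = (4, 3, 5)
  T_c needs (0, 1, 1) <= (4, 3, 5) -> finishes; pool += (0, 0, 1) = (4, 3, 6)
  T_h needs (2, 1, 4) <= (4, 3, 6) -> finishes; pool += (0, 1, 0) = (4, 4, 6)
  T_b needs (1, 3, 6) <= (4, 4, 6) -> finishes; pool += (0, 0, 1) = (4, 4, 7)


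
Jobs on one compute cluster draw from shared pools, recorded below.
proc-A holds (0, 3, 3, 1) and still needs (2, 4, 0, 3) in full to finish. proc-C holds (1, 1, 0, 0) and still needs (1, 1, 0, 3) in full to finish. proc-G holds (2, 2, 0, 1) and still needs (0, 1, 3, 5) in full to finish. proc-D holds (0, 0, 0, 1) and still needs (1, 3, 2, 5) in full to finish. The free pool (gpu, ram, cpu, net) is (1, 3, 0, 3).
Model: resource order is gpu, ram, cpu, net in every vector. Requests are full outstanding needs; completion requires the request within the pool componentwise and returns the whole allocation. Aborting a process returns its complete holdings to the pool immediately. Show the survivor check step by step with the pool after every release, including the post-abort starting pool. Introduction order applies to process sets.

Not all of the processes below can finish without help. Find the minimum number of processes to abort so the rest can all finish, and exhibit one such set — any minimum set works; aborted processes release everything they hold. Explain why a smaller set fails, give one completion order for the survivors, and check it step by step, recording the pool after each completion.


Minimum abort set: proc-D.
Key observation: no ordering could ever have run proc-G before the abort of proc-D; with (0, 0, 0, 1) back in the pool it fits at step 3.
No smaller set exists: with zero aborts the deadlock remains.
The survivors complete as proc-C, proc-A, proc-G. Step-by-step check (starting from the post-abort pool):
  pool = (1, 3, 0, 4)
  proc-C: need (1, 1, 0, 3) fits (1, 3, 0, 4); releases (1, 1, 0, 0), pool now (2, 4, 0, 4)
  proc-A: need (2, 4, 0, 3) fits (2, 4, 0, 4); releases (0, 3, 3, 1), pool now (2, 7, 3, 5)
  proc-G: need (0, 1, 3, 5) fits (2, 7, 3, 5); releases (2, 2, 0, 1), pool now (4, 9, 3, 6)


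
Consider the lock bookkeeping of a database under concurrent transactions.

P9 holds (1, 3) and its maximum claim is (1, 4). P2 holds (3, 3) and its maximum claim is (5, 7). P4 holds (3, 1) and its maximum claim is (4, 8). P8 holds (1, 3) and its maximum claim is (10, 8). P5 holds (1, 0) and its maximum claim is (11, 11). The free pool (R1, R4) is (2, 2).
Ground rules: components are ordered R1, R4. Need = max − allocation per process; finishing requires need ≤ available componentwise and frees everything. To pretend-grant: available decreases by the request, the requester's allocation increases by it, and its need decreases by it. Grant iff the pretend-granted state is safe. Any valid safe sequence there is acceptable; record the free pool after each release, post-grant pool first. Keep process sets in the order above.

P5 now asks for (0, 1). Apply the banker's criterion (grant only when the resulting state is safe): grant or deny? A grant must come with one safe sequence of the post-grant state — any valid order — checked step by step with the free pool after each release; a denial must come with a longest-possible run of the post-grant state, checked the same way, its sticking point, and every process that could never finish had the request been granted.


GRANT — the state after the grant stays safe, e.g. via P9, P2, P4, P8, P5.
Key observation: after the grant the pool drops to (2, 1), which still lets P9 finish first and unwind the rest.
Verifying the post-grant state step by step:
  pool = (2, 1)
  P9: need (0, 1) fits (2, 1); releases (1, 3), pool now (3, 4)
  P2: need (2, 4) fits (3, 4); releases (3, 3), pool now (6, 7)
  P4: need (1, 7) fits (6, 7); releases (3, 1), pool now (9, 8)
  P8: need (9, 5) fits (9, 8); releases (1, 3), pool now (10, 11)
  P5: need (10, 10) fits (10, 11); releases (1, 1), pool now (11, 12)


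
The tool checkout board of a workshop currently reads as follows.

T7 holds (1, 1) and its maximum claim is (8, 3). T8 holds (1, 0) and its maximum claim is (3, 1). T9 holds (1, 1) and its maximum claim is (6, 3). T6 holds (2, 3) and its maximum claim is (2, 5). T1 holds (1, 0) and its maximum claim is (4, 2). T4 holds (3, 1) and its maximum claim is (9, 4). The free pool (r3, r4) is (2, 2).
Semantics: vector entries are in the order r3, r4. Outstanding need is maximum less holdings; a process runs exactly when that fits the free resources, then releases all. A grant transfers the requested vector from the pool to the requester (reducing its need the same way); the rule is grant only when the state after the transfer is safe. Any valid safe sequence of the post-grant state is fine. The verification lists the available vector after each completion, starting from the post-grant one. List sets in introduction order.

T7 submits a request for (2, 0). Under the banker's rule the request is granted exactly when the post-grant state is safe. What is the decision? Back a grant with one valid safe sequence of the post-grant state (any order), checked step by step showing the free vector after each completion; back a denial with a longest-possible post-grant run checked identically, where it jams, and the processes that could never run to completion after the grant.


DENY — the pretend-granted state is unsafe.
Key observation: T6, T8, T1 can finish, but then (4, 5) is all there is, and the blocked group's r3 demands exceed it.
Pretend the grant happened; the run T6, T8, T1 goes as far as possible. Verifying each step:
  pool = (0, 2)
  run T6 (needs (0, 2), free (0, 2)); after release of (2, 3) the pool is (2, 5)
  run T8 (needs (2, 1), free (2, 5)); after release of (1, 0) the pool is (3, 5)
  run T1 (needs (3, 2), free (3, 5)); after release of (1, 0) the pool is (4, 5)
  T7 cannot run: need (5, 2) vs free (4, 5) (insufficient r3)
  T9 cannot run: need (5, 2) vs free (4, 5) (insufficient r3)
  T4 cannot run: need (6, 3) vs free (4, 5) (insufficient r3)
Processes that could never finish after the grant: T7, T9 and T4.


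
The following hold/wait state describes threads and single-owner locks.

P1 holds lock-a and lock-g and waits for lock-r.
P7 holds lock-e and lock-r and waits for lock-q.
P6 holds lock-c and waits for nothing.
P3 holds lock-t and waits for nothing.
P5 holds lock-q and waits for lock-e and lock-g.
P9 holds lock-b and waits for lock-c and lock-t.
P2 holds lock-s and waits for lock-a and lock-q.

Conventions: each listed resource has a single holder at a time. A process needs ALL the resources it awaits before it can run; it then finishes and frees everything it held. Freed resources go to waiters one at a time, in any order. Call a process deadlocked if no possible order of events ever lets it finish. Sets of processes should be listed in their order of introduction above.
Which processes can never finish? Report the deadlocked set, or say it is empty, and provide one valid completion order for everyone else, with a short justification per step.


The deadlocked set is P1, P7, P5 and P2.
Key observation: the cycle P1 -> P7 -> P5 -> P1 can never break — each member waits on the next; P2 waits into the deadlock from upstream.
The rest can finish in the order P6, P3, P9.
Step-by-step check:
  P6: no waits; runs immediately, freeing lock-c
  P3: no waits; runs immediately, freeing lock-t
  P9 waits on lock-c and lock-t — all released -> runs and releases lock-b


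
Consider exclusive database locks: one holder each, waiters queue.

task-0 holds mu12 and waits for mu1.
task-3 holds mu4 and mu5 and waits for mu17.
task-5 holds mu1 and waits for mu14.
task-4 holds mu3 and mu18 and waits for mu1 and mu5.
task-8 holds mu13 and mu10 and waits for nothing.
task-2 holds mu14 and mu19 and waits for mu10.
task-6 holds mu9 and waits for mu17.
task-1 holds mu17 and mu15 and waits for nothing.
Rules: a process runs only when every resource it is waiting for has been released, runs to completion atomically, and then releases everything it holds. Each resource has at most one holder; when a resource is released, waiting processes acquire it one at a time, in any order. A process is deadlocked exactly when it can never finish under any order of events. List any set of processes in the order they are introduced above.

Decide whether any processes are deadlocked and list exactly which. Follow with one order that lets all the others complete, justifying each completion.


Nothing here is deadlocked.
Key observation: there is no circular wait here — follow any chain and it reaches a process that is free to run now.
The rest can finish in the order task-8, task-2, task-5, task-1, task-6, task-3, task-0, task-4.
Check, step by step:
  task-8 waits on nothing -> runs at once and releases mu13 and mu10
  task-2: everything it awaited (mu10) is free; runs, freeing mu14 and mu19
  task-5: everything it awaited (mu14) is free; runs, freeing mu1
  task-1 waits on nothing -> runs at once and releases mu17 and mu15
  task-6: everything it awaited (mu17) is free; runs, freeing mu9
  task-3: everything it awaited (mu17) is free; runs, freeing mu4 and mu5
  task-0: everything it awaited (mu1) is free; runs, freeing mu12
  task-4: everything it awaited (mu1 and mu5) is free; runs, freeing mu3 and mu18


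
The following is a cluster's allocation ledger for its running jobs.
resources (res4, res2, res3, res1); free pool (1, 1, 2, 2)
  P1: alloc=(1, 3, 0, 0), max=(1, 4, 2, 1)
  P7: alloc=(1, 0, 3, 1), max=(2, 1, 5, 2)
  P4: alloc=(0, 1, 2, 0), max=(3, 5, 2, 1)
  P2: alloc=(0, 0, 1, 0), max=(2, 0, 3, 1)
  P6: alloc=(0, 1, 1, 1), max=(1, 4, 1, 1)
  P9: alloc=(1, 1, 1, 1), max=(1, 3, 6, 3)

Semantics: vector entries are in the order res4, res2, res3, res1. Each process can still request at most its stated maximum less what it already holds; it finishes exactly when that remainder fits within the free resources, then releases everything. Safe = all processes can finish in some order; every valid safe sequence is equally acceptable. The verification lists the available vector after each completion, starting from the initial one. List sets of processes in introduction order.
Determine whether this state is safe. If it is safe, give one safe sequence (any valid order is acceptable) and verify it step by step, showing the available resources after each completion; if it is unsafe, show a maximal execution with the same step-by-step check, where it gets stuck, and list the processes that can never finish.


SAFE, for example via the order P7, P2, P1, P6, P4, P9.
Key observation: P7 is the earliest step where a requested resource binds exactly: need (1, 1, 2, 1), pool (1, 1, 2, 2) at its turn.
Walking it through:
  pool = (1, 1, 2, 2)
  P7 needs (1, 1, 2, 1) <= (1, 1, 2, 2) -> finishes; pool += (1, 0, 3, 1) = (2, 1, 5, 3)
  P2 needs (2, 0, 2, 1) <= (2, 1, 5, 3) -> finishes; pool += (0, 0, 1, 0) = (2, 1, 6, 3)
  P1 needs (0, 1, 2, 1) <= (2, 1, 6, 3) -> finishes; pool += (1, 3, 0, 0) = (3, 4, 6, 3)
  P6 needs (1, 3, 0, 0) <= (3, 4, 6, 3) -> finishes; pool += (0, 1, 1, 1) = (3, 5, 7, 4)
  P4 needs (3, 4, 0, 1) <= (3, 5, 7, 4) -> finishes; pool += (0, 1, 2, 0) = (3, 6, 9, 4)
  P9 needs (0, 2, 5, 2) <= (3, 6, 9, 4) -> finishes; pool += (1, 1, 1, 1) = (4, 7, 10, 5)


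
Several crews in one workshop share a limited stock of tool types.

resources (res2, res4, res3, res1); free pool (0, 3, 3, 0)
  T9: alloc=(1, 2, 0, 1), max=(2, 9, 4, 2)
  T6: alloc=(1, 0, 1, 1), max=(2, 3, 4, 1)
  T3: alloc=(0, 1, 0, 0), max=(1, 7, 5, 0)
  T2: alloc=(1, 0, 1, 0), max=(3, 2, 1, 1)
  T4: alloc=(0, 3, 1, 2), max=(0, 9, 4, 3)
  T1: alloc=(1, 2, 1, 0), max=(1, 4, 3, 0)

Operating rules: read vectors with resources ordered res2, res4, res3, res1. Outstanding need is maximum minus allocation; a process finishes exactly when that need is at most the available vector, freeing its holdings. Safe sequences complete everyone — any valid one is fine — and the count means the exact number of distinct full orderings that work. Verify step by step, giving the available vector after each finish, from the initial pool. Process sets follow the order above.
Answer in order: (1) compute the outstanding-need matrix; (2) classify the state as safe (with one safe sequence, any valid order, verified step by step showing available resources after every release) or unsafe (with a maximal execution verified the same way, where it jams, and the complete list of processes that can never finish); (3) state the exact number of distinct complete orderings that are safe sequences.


(1) Need matrix, components ordered res2, res4, res3, res1:
  T9: (1, 7, 4, 1)
  T6: (1, 3, 3, 0)
  T3: (1, 6, 5, 0)
  T2: (2, 2, 0, 1)
  T4: (0, 6, 3, 1)
  T1: (0, 2, 2, 0)
(2) The state is UNSAFE.
Key observation: even finishing T1, T6, T2 leaves just (3, 5, 6, 1) free — too little res4 for any of the remaining processes.
Going as far as possible: T1, T6, T2; after that, nothing fits. Verifying each step:
  pool = (0, 3, 3, 0)
  T1: need (0, 2, 2, 0) fits (0, 3, 3, 0); releases (1, 2, 1, 0), pool now (1, 5, 4, 0)
  T6: need (1, 3, 3, 0) fits (1, 5, 4, 0); releases (1, 0, 1, 1), pool now (2, 5, 5, 1)
  T2: need (2, 2, 0, 1) fits (2, 5, 5, 1); releases (1, 0, 1, 0), pool now (3, 5, 6, 1)
  T9 cannot run: need (1, 7, 4, 1) vs free (3, 5, 6, 1) (insufficient res4)
  T3 cannot run: need (1, 6, 5, 0) vs free (3, 5, 6, 1) (insufficient res4)
  T4 cannot run: need (0, 6, 3, 1) vs free (3, 5, 6, 1) (insufficient res4)
Permanently blocked: T9, T3 and T4.
(3) Precisely 0 of the possible complete orderings are safe sequences.


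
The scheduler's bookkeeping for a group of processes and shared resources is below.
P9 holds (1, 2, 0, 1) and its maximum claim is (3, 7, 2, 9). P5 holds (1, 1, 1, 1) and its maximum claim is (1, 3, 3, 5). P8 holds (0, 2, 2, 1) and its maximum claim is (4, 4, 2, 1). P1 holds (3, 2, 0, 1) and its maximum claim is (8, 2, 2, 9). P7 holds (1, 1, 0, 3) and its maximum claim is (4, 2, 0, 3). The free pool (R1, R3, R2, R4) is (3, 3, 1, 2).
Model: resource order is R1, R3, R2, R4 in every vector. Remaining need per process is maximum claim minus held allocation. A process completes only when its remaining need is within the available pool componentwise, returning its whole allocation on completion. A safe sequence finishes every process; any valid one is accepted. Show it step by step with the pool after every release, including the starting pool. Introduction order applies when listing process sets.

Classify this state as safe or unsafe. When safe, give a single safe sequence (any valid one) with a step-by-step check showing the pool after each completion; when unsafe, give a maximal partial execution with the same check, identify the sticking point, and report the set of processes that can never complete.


UNSAFE — no complete ordering exists.
Key observation: the pool after P7, P8, P5 is (5, 7, 4, 7); every surviving request exceeds it in R4, so progress ends there.
A maximal execution: P7, P8, P5 — then nothing else fits. Verifying each step:
  pool = (3, 3, 1, 2)
  run P7 (needs (3, 1, 0, 0), free (3, 3, 1, 2)); after release of (1, 1, 0, 3) the pool is (4, 4, 1, 5)
  run P8 (needs (4, 2, 0, 0), free (4, 4, 1, 5)); after release of (0, 2, 2, 1) the pool is (4, 6, 3, 6)
  run P5 (needs (0, 2, 2, 4), free (4, 6, 3, 6)); after release of (1, 1, 1, 1) the pool is (5, 7, 4, 7)
  blocked: P9 wants (2, 5, 2, 8), pool (5, 7, 4, 7) — not enough R4
  blocked: P1 wants (5, 0, 2, 8), pool (5, 7, 4, 7) — not enough R4
Permanently blocked: P9 and P1.


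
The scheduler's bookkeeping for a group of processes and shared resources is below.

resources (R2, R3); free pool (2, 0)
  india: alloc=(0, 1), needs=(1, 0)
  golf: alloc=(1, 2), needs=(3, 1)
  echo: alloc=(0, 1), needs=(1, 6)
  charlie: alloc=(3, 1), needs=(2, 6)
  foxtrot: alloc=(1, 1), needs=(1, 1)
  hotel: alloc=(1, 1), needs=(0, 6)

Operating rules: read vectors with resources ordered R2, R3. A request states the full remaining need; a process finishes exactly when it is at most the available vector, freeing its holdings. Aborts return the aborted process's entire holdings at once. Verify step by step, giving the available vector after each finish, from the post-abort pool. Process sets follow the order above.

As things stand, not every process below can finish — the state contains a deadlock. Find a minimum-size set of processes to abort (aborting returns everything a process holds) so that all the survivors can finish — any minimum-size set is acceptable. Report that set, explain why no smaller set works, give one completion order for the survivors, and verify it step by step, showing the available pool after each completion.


Minimum abort set: echo and hotel.
Key observation: charlie had no path to completion before; after the abort of echo and hotel ((1, 2) returned), step 4 is where it fits.
Why nothing smaller works — every single abort fails: india alone leaves echo blocked (short on R3); golf alone leaves echo blocked (short on R3); echo alone leaves charlie blocked (short on R3); charlie alone leaves echo blocked (short on R3); foxtrot alone leaves echo blocked (short on R3); hotel alone leaves echo blocked (short on R3).
Survivors finish in the order: foxtrot, india, golf, charlie. Step-by-step check (pool after the aborts first):
  pool = (3, 2)
  foxtrot needs (1, 1) <= (3, 2) -> finishes; pool += (1, 1) = (4, 3)
  india needs (1, 0) <= (4, 3) -> finishes; pool += (0, 1) = (4, 4)
  golf needs (3, 1) <= (4, 4) -> finishes; pool += (1, 2) = (5, 6)
  charlie needs (2, 6) <= (5, 6) -> finishes; pool += (3, 1) = (8, 7)


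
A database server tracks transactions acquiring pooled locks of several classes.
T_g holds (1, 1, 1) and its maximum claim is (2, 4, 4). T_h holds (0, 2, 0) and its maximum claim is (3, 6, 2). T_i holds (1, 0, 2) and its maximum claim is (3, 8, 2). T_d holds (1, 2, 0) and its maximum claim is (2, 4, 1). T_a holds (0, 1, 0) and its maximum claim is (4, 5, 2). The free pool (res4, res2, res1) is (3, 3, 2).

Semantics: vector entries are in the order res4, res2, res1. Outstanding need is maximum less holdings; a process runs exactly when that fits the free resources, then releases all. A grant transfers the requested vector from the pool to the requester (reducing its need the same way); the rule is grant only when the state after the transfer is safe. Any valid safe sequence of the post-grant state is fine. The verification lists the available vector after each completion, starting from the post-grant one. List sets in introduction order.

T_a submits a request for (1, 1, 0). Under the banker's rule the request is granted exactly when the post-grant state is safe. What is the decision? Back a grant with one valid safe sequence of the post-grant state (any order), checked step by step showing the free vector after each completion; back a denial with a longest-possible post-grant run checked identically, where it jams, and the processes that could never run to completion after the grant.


GRANT. The post-grant state is safe; one safe sequence: T_d, T_h, T_a, T_i, T_g.
Key observation: after the grant the pool drops to (2, 2, 2), which still lets T_d finish first and unwind the rest.
Step-by-step check of the post-grant state:
  pool = (2, 2, 2)
  T_d: need (1, 2, 1) fits (2, 2, 2); releases (1, 2, 0), pool now (3, 4, 2)
  T_h: need (3, 4, 2) fits (3, 4, 2); releases (0, 2, 0), pool now (3, 6, 2)
  T_a: need (3, 3, 2) fits (3, 6, 2); releases (1, 2, 0), pool now (4, 8, 2)
  T_i: need (2, 8, 0) fits (4, 8, 2); releases (1, 0, 2), pool now (5, 8, 4)
  T_g: need (1, 3, 3) fits (5, 8, 4); releases (1, 1, 1), pool now (6, 9, 5)


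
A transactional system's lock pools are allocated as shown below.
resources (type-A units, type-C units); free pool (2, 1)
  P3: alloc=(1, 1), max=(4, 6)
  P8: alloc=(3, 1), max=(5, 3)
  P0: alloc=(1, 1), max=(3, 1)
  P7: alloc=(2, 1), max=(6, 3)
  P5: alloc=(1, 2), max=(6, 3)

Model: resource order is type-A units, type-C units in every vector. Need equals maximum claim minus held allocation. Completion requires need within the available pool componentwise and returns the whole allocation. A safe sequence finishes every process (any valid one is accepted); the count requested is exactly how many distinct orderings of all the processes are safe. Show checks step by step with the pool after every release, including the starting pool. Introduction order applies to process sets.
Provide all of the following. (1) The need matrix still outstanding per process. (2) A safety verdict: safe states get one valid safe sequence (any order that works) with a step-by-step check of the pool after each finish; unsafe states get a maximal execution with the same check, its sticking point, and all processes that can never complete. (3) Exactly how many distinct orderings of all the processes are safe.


(1) Remaining need (order type-A units, type-C units):
  P3: (3, 5)
  P8: (2, 2)
  P0: (2, 0)
  P7: (4, 2)
  P5: (5, 1)
(2) The state is SAFE; one workable sequence: P0, P8, P5, P3, P7.
Key observation: P0 marks the first exact bind of the order: its need (2, 0) fits the free (2, 1) with zero slack on a requested resource.
Verifying each step:
  pool = (2, 1)
  P0: need (2, 0) fits (2, 1); releases (1, 1), pool now (3, 2)
  P8: need (2, 2) fits (3, 2); releases (3, 1), pool now (6, 3)
  P5: need (5, 1) fits (6, 3); releases (1, 2), pool now (7, 5)
  P3: need (3, 5) fits (7, 5); releases (1, 1), pool now (8, 6)
  P7: need (4, 2) fits (8, 6); releases (2, 1), pool now (10, 7)
(3) Precisely 3 of the possible complete orderings are safe sequences.
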